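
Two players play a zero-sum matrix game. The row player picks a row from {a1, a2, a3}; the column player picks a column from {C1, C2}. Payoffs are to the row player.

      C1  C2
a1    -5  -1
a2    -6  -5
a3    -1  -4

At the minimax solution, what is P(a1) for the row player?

Row minima: a1 → -5, a2 → -6, a3 → -4; maximin = -4.
Column maxima: C1 → -1, C2 → -1; minimax = -1.
-4 ≠ -1, so there is no saddle point; optimal play is mixed.
a2 is strictly dominated by a1, so the row player never plays it.
On the remaining 2×2 (a1, a3 vs C1, C2):
Let the row player play a1 with probability p. Expected payoff against C1: (-5)p + (-1)(1−p) = −4p − 1; against C2: (-1)p + (-4)(1−p) = 3p − 4.
Setting these equal: −4p − 1 = 3p − 4 ⇒ −7p = -3 ⇒ p = 3/7, and the value is (-4)·(3/7) − 1 = -19/7.
For the column player: with q = P(C1), equating a1's and a3's payoffs gives −4q − 1 = 3q − 4 ⇒ q = 3/7.

3/7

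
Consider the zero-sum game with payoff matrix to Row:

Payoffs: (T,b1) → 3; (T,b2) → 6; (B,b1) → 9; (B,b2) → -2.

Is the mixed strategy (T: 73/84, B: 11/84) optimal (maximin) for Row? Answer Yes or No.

No

Against b1 this mix gives (73/84)·3 + (11/84)·9 = 53/14.
Against b2 this mix gives (73/84)·6 + (11/84)·(-2) = 104/21.
Column will play b1, holding Row to 53/14. Shifting weight toward the row that does better against b1 would raise this floor (the equalizing mix achieves 30/7 against both b1 and b2), so the proposed strategy is not optimal.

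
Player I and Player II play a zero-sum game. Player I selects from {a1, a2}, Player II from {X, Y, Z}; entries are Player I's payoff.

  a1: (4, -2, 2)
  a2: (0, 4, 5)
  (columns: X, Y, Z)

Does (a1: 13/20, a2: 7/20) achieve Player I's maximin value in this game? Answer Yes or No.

No

Against X this mix gives (13/20)·4 + (7/20)·0 = 13/5.
Against Y this mix gives (13/20)·(-2) + (7/20)·4 = 1/10.
Against Z this mix gives (13/20)·2 + (7/20)·5 = 61/20.
Player II will play Y, holding Player I to 1/10. Shifting weight toward the row that does better against Y would raise this floor (the equalizing mix achieves 8/5 against both Y and X), so the proposed strategy is not optimal.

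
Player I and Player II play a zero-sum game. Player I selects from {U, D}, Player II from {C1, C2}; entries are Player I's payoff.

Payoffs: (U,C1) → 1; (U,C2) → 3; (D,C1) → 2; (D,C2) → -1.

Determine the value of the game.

7/5

Row minima: U → 1, D → -1; maximin = 1.
Column maxima: C1 → 2, C2 → 3; minimax = 2.
1 ≠ 2, so there is no saddle point; optimal play is mixed.
Let Player I play U with probability p. Expected payoff against C1: 1p + 2(1−p) = −p + 2; against C2: 3p + (-1)(1−p) = 4p − 1.
Setting these equal: −p + 2 = 4p − 1 ⇒ −5p = -3 ⇒ p = 3/5, and the value is (-1)·(3/5) + 2 = 7/5.
For Player II: with q = P(C1), equating U's and D's payoffs gives −2q + 3 = 3q − 1 ⇒ q = 4/5.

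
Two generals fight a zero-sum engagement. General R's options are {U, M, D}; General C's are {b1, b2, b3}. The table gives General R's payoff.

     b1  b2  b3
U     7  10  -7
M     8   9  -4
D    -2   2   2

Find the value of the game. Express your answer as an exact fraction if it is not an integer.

1/2

Row minima: U → -7, M → -4, D → -2; maximin = -2.
Column maxima: b1 → 8, b2 → 10, b3 → 2; minimax = 2.
-2 ≠ 2, so there is no saddle point; optimal play is mixed.
b2 is strictly dominated by b1 (it gives General R strictly more in every row), so General C never plays it.
With b2 eliminated, U is strictly dominated by M (M gives General R strictly more in every remaining column), so General R never plays it.
On the remaining 2×2 (M, D vs b1, b3):
Let General R play M with probability p. Expected payoff against b1: 8p + (-2)(1−p) = 10p − 2; against b3: (-4)p + 2(1−p) = −6p + 2.
Setting these equal: 10p − 2 = −6p + 2 ⇒ 16p = 4 ⇒ p = 1/4, and the value is (10)·(1/4) − 2 = 1/2.
For General C: with q = P(b1), equating M's and D's payoffs gives 12q − 4 = −4q + 2 ⇒ q = 3/8.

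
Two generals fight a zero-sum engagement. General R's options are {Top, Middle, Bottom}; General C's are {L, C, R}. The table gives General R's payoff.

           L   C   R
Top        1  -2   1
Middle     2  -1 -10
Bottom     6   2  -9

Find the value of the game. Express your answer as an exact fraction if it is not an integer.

-8/7

Row minima: Top → -2, Middle → -10, Bottom → -9; maximin = -2.
Column maxima: L → 6, C → 2, R → 1; minimax = 1.
-2 ≠ 1, so there is no saddle point; optimal play is mixed.
Middle is strictly dominated by Bottom, so General R never plays it.
L is strictly dominated by C (it gives General R strictly more in every row), so General C never plays it.
On the remaining 2×2 (Top, Bottom vs C, R):
Let General R play Top with probability p. Expected payoff against C: (-2)p + 2(1−p) = −4p + 2; against R: 1p + (-9)(1−p) = 10p − 9.
Setting these equal: −4p + 2 = 10p − 9 ⇒ −14p = -11 ⇒ p = 11/14, and the value is (-4)·(11/14) + 2 = -8/7.
For General C: with q = P(C), equating Top's and Bottom's payoffs gives −3q + 1 = 11q − 9 ⇒ q = 5/7.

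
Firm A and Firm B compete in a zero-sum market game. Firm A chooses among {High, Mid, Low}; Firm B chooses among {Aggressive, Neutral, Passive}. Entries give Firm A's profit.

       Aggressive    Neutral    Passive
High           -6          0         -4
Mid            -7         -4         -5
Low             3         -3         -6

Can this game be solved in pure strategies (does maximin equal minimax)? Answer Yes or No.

No

Row minima: High → -6, Mid → -7, Low → -6; maximin = -6.
Column maxima: Aggressive → 3, Neutral → 0, Passive → -4; minimax = -4.
-6 ≠ -4, so no pure-strategy equilibrium exists.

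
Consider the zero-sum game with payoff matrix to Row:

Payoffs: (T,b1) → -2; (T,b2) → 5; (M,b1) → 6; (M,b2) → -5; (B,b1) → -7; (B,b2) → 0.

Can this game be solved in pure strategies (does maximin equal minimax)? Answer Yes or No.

No

Row minima: T → -2, M → -5, B → -7; maximin = -2.
Column maxima: b1 → 6, b2 → 5; minimax = 5.
-2 ≠ 5, so no pure-strategy equilibrium exists.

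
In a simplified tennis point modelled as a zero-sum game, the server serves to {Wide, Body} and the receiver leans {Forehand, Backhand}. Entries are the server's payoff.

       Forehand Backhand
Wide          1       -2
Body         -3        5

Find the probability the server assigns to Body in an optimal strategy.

Row minima: Wide → -2, Body → -3; maximin = -2.
Column maxima: Forehand → 1, Backhand → 5; minimax = 1.
-2 ≠ 1, so there is no saddle point; optimal play is mixed.
Let the server play Wide with probability p. Expected payoff against Forehand: 1p + (-3)(1−p) = 4p − 3; against Backhand: (-2)p + 5(1−p) = −7p + 5.
Setting these equal: 4p − 3 = −7p + 5 ⇒ 11p = 8 ⇒ p = 8/11, and the value is (4)·(8/11) − 3 = -1/11.
For the receiver: with q = P(Forehand), equating Wide's and Body's payoffs gives 3q − 2 = −8q + 5 ⇒ q = 7/11.

3/11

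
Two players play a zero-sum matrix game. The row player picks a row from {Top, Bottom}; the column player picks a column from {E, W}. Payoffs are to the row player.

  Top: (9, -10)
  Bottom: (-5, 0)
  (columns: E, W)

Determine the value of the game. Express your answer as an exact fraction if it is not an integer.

-25/12

Row minima: Top → -10, Bottom → -5; maximin = -5.
Column maxima: E → 9, W → 0; minimax = 0.
-5 ≠ 0, so there is no saddle point; optimal play is mixed.
Let the row player play Top with probability p. Expected payoff against E: 9p + (-5)(1−p) = 14p − 5; against W: (-10)p + 0(1−p) = −10p.
Setting these equal: 14p − 5 = −10p ⇒ 24p = 5 ⇒ p = 5/24, and the value is (14)·(5/24) − 5 = -25/12.
For the column player: with q = P(E), equating Top's and Bottom's payoffs gives 19q − 10 = −5q ⇒ q = 5/12.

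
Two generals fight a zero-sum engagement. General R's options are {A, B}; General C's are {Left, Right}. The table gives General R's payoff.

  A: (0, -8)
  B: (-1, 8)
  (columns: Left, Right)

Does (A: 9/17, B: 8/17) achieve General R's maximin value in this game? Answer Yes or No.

Yes

Against Left this mix gives (9/17)·0 + (8/17)·(-1) = -8/17.
Against Right this mix gives (9/17)·(-8) + (8/17)·8 = -8/17.
All of General C's active replies (Left, Right) yield -8/17, and no column does worse for General R. The mix makes General C indifferent and guarantees -8/17, so it is optimal.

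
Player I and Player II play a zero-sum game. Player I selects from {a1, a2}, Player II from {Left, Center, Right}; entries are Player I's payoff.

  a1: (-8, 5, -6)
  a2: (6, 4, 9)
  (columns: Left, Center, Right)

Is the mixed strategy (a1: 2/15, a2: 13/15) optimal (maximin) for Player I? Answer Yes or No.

Against Left this mix gives (2/15)·(-8) + (13/15)·6 = 62/15.
Against Center this mix gives (2/15)·5 + (13/15)·4 = 62/15.
Against Right this mix gives (2/15)·(-6) + (13/15)·9 = 7.
All of Player II's active replies (Left, Center) yield 62/15, and no column does worse for Player I. The mix makes Player II indifferent and guarantees 62/15, so it is optimal.

Yes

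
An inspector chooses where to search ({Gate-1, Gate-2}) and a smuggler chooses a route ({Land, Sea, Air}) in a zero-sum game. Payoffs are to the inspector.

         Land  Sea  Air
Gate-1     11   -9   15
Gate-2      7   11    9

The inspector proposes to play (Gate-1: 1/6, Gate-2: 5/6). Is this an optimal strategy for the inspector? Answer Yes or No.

Yes

Against Land this mix gives (1/6)·11 + (5/6)·7 = 23/3.
Against Sea this mix gives (1/6)·(-9) + (5/6)·11 = 23/3.
Against Air this mix gives (1/6)·15 + (5/6)·9 = 10.
All of the smuggler's active replies (Land, Sea) yield 23/3, and no column does worse for the inspector. The mix makes the smuggler indifferent and guarantees 23/3, so it is optimal.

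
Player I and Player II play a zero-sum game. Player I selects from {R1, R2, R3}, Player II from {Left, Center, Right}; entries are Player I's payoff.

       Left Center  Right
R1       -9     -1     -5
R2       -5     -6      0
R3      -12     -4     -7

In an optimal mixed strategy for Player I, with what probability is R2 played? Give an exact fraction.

8/9

Row minima: R1 → -9, R2 → -6, R3 → -12; maximin = -6.
Column maxima: Left → -5, Center → -1, Right → 0; minimax = -5.
-6 ≠ -5, so there is no saddle point; optimal play is mixed.
R3 is strictly dominated by R1, so Player I never plays it.
Right is strictly dominated by Left (it gives Player I strictly more in every row), so Player II never plays it.
On the remaining 2×2 (R1, R2 vs Left, Center):
Let Player I play R1 with probability p. Expected payoff against Left: (-9)p + (-5)(1−p) = −4p − 5; against Center: (-1)p + (-6)(1−p) = 5p − 6.
Setting these equal: −4p − 5 = 5p − 6 ⇒ −9p = -1 ⇒ p = 1/9, and the value is (-4)·(1/9) − 5 = -49/9.
For Player II: with q = P(Left), equating R1's and R2's payoffs gives −8q − 1 = q − 6 ⇒ q = 5/9.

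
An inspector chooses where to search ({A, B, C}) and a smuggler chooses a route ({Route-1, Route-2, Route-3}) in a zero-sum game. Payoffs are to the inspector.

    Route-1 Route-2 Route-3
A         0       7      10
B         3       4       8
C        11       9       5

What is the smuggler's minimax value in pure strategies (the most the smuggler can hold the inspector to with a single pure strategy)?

Column maxima: Route-1 → 11, Route-2 → 9, Route-3 → 10.
The smallest of these is 9.

9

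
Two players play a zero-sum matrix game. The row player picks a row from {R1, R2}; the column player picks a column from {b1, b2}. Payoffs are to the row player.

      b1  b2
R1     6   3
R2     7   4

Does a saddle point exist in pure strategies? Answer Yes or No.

Yes

Row minima: R1 → 3, R2 → 4; maximin = 4.
Column maxima: b1 → 7, b2 → 4; minimax = 4.
maximin = minimax = 4, so a saddle point exists.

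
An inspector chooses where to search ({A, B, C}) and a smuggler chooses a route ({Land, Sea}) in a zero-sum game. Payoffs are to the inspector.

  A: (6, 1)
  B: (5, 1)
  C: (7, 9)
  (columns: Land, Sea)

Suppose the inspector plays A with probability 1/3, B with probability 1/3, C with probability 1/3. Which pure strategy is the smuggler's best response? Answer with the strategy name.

If the smuggler plays Land, the inspector's expected payoff is (1/3)·6 + (1/3)·5 + (1/3)·7 = 6.
If the smuggler plays Sea, the inspector's expected payoff is (1/3)·1 + (1/3)·1 + (1/3)·9 = 11/3.
The smuggler minimizes the inspector's payoff; the smallest is 11/3, so the best response is Sea.

Sea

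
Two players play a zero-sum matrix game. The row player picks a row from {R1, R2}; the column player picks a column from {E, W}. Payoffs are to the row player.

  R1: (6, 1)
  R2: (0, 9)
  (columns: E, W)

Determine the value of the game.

27/7

Row minima: R1 → 1, R2 → 0; maximin = 1.
Column maxima: E → 6, W → 9; minimax = 6.
1 ≠ 6, so there is no saddle point; optimal play is mixed.
Let the row player play R1 with probability p. Expected payoff against E: 6p + 0(1−p) = 6p; against W: 1p + 9(1−p) = −8p + 9.
Setting these equal: 6p = −8p + 9 ⇒ 14p = 9 ⇒ p = 9/14, and the value is (6)·(9/14) = 27/7.
For the column player: with q = P(E), equating R1's and R2's payoffs gives 5q + 1 = −9q + 9 ⇒ q = 4/7.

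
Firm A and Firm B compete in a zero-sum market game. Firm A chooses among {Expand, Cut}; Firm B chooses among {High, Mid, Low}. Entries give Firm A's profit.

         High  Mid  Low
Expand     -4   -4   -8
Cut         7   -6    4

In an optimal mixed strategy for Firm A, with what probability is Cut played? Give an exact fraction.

2/7

Row minima: Expand → -8, Cut → -6; maximin = -6.
Column maxima: High → 7, Mid → -4, Low → 4; minimax = -4.
-6 ≠ -4, so there is no saddle point; optimal play is mixed.
High is strictly dominated by Low (it gives Firm A strictly more in every row), so Firm B never plays it.
On the remaining 2×2 (Expand, Cut vs Mid, Low):
Let Firm A play Expand with probability p. Expected payoff against Mid: (-4)p + (-6)(1−p) = 2p − 6; against Low: (-8)p + 4(1−p) = −12p + 4.
Setting these equal: 2p − 6 = −12p + 4 ⇒ 14p = 10 ⇒ p = 5/7, and the value is (2)·(5/7) − 6 = -32/7.
For Firm B: with q = P(Mid), equating Expand's and Cut's payoffs gives 4q − 8 = −10q + 4 ⇒ q = 6/7.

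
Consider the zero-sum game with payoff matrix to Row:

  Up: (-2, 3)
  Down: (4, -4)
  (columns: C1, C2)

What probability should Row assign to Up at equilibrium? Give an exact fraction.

Row minima: Up → -2, Down → -4; maximin = -2.
Column maxima: C1 → 4, C2 → 3; minimax = 3.
-2 ≠ 3, so there is no saddle point; optimal play is mixed.
Let Row play Up with probability p. Expected payoff against C1: (-2)p + 4(1−p) = −6p + 4; against C2: 3p + (-4)(1−p) = 7p − 4.
Setting these equal: −6p + 4 = 7p − 4 ⇒ −13p = -8 ⇒ p = 8/13, and the value is (-6)·(8/13) + 4 = 4/13.
For Column: with q = P(C1), equating Up's and Down's payoffs gives −5q + 3 = 8q − 4 ⇒ q = 7/13.

8/13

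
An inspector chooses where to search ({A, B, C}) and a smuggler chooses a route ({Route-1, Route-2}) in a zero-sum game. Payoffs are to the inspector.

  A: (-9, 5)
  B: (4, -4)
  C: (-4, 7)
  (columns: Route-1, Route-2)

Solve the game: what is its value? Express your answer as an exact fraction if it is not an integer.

12/19

Row minima: A → -9, B → -4, C → -4; maximin = -4.
Column maxima: Route-1 → 4, Route-2 → 7; minimax = 4.
-4 ≠ 4, so there is no saddle point; optimal play is mixed.
A is strictly dominated by C, so the inspector never plays it.
On the remaining 2×2 (B, C vs Route-1, Route-2):
Let the inspector play B with probability p. Expected payoff against Route-1: 4p + (-4)(1−p) = 8p − 4; against Route-2: (-4)p + 7(1−p) = −11p + 7.
Setting these equal: 8p − 4 = −11p + 7 ⇒ 19p = 11 ⇒ p = 11/19, and the value is (8)·(11/19) − 4 = 12/19.
For the smuggler: with q = P(Route-1), equating B's and C's payoffs gives 8q − 4 = −11q + 7 ⇒ q = 11/19.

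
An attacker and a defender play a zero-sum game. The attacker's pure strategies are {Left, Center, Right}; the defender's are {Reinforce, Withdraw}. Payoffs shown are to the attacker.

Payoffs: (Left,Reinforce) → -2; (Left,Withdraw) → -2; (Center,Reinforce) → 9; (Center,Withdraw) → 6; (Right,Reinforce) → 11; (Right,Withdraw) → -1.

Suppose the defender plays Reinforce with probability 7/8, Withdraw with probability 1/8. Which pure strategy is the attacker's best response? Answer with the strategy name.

Expected payoff of Left: (7/8)·(-2) + (1/8)·(-2) = -2.
Expected payoff of Center: (7/8)·9 + (1/8)·6 = 69/8.
Expected payoff of Right: (7/8)·11 + (1/8)·(-1) = 19/2.
The largest is 19/2, so the attacker's best response is Right.

Right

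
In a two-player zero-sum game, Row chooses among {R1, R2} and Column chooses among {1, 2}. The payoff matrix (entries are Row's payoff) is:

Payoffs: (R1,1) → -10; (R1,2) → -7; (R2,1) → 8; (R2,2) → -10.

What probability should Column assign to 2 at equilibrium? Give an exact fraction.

Row minima: R1 → -10, R2 → -10; maximin = -10.
Column maxima: 1 → 8, 2 → -7; minimax = -7.
-10 ≠ -7, so there is no saddle point; optimal play is mixed.
Let Row play R1 with probability p. Expected payoff against 1: (-10)p + 8(1−p) = −18p + 8; against 2: (-7)p + (-10)(1−p) = 3p − 10.
Setting these equal: −18p + 8 = 3p − 10 ⇒ −21p = -18 ⇒ p = 6/7, and the value is (-18)·(6/7) + 8 = -52/7.
For Column: with q = P(1), equating R1's and R2's payoffs gives −3q − 7 = 18q − 10 ⇒ q = 1/7.

6/7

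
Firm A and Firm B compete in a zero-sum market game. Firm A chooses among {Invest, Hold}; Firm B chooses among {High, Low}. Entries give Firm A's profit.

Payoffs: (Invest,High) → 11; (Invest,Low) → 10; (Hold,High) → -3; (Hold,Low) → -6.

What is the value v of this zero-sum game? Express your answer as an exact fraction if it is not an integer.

Row minima: Invest → 10, Hold → -6; maximin = 10.
Column maxima: High → 11, Low → 10; minimax = 10.
Since maximin = minimax = 10, there is a saddle point and the value is 10.

10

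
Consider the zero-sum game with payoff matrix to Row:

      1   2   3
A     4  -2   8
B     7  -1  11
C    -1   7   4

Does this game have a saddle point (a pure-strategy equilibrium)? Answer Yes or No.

No

Row minima: A → -2, B → -1, C → -1; maximin = -1.
Column maxima: 1 → 7, 2 → 7, 3 → 11; minimax = 7.
-1 ≠ 7, so no pure-strategy equilibrium exists.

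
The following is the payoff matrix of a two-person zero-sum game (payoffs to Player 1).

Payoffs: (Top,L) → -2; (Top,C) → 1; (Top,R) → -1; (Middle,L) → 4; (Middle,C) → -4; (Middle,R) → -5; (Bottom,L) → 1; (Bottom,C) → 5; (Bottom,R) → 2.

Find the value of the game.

Row minima: Top → -2, Middle → -5, Bottom → 1; maximin = 1.
Column maxima: L → 4, C → 5, R → 2; minimax = 2.
1 ≠ 2, so there is no saddle point; optimal play is mixed.
Top is strictly dominated by Bottom, so Player 1 never plays it.
C is strictly dominated by R (it gives Player 1 strictly more in every row), so Player 2 never plays it.
On the remaining 2×2 (Middle, Bottom vs L, R):
Let Player 1 play Middle with probability p. Expected payoff against L: 4p + 1(1−p) = 3p + 1; against R: (-5)p + 2(1−p) = −7p + 2.
Setting these equal: 3p + 1 = −7p + 2 ⇒ 10p = 1 ⇒ p = 1/10, and the value is (3)·(1/10) + 1 = 13/10.
For Player 2: with q = P(L), equating Middle's and Bottom's payoffs gives 9q − 5 = −q + 2 ⇒ q = 7/10.

13/10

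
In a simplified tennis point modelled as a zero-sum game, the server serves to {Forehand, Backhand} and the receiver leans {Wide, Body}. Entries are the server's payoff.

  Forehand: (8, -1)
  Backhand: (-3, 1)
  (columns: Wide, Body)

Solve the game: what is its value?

Row minima: Forehand → -1, Backhand → -3; maximin = -1.
Column maxima: Wide → 8, Body → 1; minimax = 1.
-1 ≠ 1, so there is no saddle point; optimal play is mixed.
Let the server play Forehand with probability p. Expected payoff against Wide: 8p + (-3)(1−p) = 11p − 3; against Body: (-1)p + 1(1−p) = −2p + 1.
Setting these equal: 11p − 3 = −2p + 1 ⇒ 13p = 4 ⇒ p = 4/13, and the value is (11)·(4/13) − 3 = 5/13.
For the receiver: with q = P(Wide), equating Forehand's and Backhand's payoffs gives 9q − 1 = −4q + 1 ⇒ q = 2/13.

5/13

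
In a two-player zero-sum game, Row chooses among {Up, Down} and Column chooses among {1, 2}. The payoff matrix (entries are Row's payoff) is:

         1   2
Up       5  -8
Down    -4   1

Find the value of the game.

-3/2

Row minima: Up → -8, Down → -4; maximin = -4.
Column maxima: 1 → 5, 2 → 1; minimax = 1.
-4 ≠ 1, so there is no saddle point; optimal play is mixed.
Let Row play Up with probability p. Expected payoff against 1: 5p + (-4)(1−p) = 9p − 4; against 2: (-8)p + 1(1−p) = −9p + 1.
Setting these equal: 9p − 4 = −9p + 1 ⇒ 18p = 5 ⇒ p = 5/18, and the value is (9)·(5/18) − 4 = -3/2.
For Column: with q = P(1), equating Up's and Down's payoffs gives 13q − 8 = −5q + 1 ⇒ q = 1/2.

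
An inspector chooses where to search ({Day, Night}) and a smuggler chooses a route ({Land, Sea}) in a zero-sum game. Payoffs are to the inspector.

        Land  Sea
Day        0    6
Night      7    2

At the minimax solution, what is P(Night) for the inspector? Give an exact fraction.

Row minima: Day → 0, Night → 2; maximin = 2.
Column maxima: Land → 7, Sea → 6; minimax = 6.
2 ≠ 6, so there is no saddle point; optimal play is mixed.
Let the inspector play Day with probability p. Expected payoff against Land: 0p + 7(1−p) = −7p + 7; against Sea: 6p + 2(1−p) = 4p + 2.
Setting these equal: −7p + 7 = 4p + 2 ⇒ −11p = -5 ⇒ p = 5/11, and the value is (-7)·(5/11) + 7 = 42/11.
For the smuggler: with q = P(Land), equating Day's and Night's payoffs gives −6q + 6 = 5q + 2 ⇒ q = 4/11.

6/11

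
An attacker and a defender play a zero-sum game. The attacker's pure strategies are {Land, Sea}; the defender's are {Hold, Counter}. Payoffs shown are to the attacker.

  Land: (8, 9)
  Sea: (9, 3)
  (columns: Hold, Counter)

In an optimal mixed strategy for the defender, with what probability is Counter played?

Row minima: Land → 8, Sea → 3; maximin = 8.
Column maxima: Hold → 9, Counter → 9; minimax = 9.
8 ≠ 9, so there is no saddle point; optimal play is mixed.
Let the attacker play Land with probability p. Expected payoff against Hold: 8p + 9(1−p) = −p + 9; against Counter: 9p + 3(1−p) = 6p + 3.
Setting these equal: −p + 9 = 6p + 3 ⇒ −7p = -6 ⇒ p = 6/7, and the value is (-1)·(6/7) + 9 = 57/7.
For the defender: with q = P(Hold), equating Land's and Sea's payoffs gives −q + 9 = 6q + 3 ⇒ q = 6/7.

1/7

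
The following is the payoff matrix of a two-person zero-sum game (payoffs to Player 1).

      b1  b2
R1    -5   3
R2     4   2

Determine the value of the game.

11/5

Row minima: R1 → -5, R2 → 2; maximin = 2.
Column maxima: b1 → 4, b2 → 3; minimax = 3.
2 ≠ 3, so there is no saddle point; optimal play is mixed.
Let Player 1 play R1 with probability p. Expected payoff against b1: (-5)p + 4(1−p) = −9p + 4; against b2: 3p + 2(1−p) = p + 2.
Setting these equal: −9p + 4 = p + 2 ⇒ −10p = -2 ⇒ p = 1/5, and the value is (-9)·(1/5) + 4 = 11/5.
For Player 2: with q = P(b1), equating R1's and R2's payoffs gives −8q + 3 = 2q + 2 ⇒ q = 1/10.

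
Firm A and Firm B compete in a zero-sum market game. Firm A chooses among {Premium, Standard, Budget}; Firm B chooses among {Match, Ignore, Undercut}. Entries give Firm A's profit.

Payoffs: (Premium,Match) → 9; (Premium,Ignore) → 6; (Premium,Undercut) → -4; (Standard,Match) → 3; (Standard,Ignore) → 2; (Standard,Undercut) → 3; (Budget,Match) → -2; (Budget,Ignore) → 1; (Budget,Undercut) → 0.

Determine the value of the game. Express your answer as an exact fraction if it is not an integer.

26/11

Row minima: Premium → -4, Standard → 2, Budget → -2; maximin = 2.
Column maxima: Match → 9, Ignore → 6, Undercut → 3; minimax = 3.
2 ≠ 3, so there is no saddle point; optimal play is mixed.
Budget is strictly dominated by Standard, so Firm A never plays it.
With Budget eliminated, Match is strictly dominated by Ignore (it gives Firm A strictly more in every remaining row), so Firm B never plays it.
On the remaining 2×2 (Premium, Standard vs Ignore, Undercut):
Let Firm A play Premium with probability p. Expected payoff against Ignore: 6p + 2(1−p) = 4p + 2; against Undercut: (-4)p + 3(1−p) = −7p + 3.
Setting these equal: 4p + 2 = −7p + 3 ⇒ 11p = 1 ⇒ p = 1/11, and the value is (4)·(1/11) + 2 = 26/11.
For Firm B: with q = P(Ignore), equating Premium's and Standard's payoffs gives 10q − 4 = −q + 3 ⇒ q = 7/11.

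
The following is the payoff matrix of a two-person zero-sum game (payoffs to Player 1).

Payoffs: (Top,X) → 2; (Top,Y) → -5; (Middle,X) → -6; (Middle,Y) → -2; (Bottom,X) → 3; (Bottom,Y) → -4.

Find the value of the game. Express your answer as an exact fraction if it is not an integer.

Row minima: Top → -5, Middle → -6, Bottom → -4; maximin = -4.
Column maxima: X → 3, Y → -2; minimax = -2.
-4 ≠ -2, so there is no saddle point; optimal play is mixed.
Top is strictly dominated by Bottom, so Player 1 never plays it.
On the remaining 2×2 (Middle, Bottom vs X, Y):
Let Player 1 play Middle with probability p. Expected payoff against X: (-6)p + 3(1−p) = −9p + 3; against Y: (-2)p + (-4)(1−p) = 2p − 4.
Setting these equal: −9p + 3 = 2p − 4 ⇒ −11p = -7 ⇒ p = 7/11, and the value is (-9)·(7/11) + 3 = -30/11.
For Player 2: with q = P(X), equating Middle's and Bottom's payoffs gives −4q − 2 = 7q − 4 ⇒ q = 2/11.

-30/11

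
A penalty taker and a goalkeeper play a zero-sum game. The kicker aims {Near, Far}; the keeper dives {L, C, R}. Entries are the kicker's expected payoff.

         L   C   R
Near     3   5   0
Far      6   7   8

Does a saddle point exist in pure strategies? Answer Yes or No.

Row minima: Near → 0, Far → 6; maximin = 6.
Column maxima: L → 6, C → 7, R → 8; minimax = 6.
maximin = minimax = 6, so a saddle point exists.

Yes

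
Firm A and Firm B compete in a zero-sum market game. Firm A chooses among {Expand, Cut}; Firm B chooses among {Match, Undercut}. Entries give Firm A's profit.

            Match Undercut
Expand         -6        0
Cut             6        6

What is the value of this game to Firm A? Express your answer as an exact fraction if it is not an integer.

Row minima: Expand → -6, Cut → 6; maximin = 6.
Column maxima: Match → 6, Undercut → 6; minimax = 6.
Since maximin = minimax = 6, there is a saddle point and the value is 6.

6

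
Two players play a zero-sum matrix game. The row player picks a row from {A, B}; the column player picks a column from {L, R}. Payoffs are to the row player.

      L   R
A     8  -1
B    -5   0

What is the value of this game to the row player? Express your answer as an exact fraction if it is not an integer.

-5/14

Row minima: A → -1, B → -5; maximin = -1.
Column maxima: L → 8, R → 0; minimax = 0.
-1 ≠ 0, so there is no saddle point; optimal play is mixed.
Let the row player play A with probability p. Expected payoff against L: 8p + (-5)(1−p) = 13p − 5; against R: (-1)p + 0(1−p) = −p.
Setting these equal: 13p − 5 = −p ⇒ 14p = 5 ⇒ p = 5/14, and the value is (13)·(5/14) − 5 = -5/14.
For the column player: with q = P(L), equating A's and B's payoffs gives 9q − 1 = −5q ⇒ q = 1/14.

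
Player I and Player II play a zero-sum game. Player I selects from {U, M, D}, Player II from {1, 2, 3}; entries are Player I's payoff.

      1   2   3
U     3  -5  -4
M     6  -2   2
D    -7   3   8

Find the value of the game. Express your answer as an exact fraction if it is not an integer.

2/9

Row minima: U → -5, M → -2, D → -7; maximin = -2.
Column maxima: 1 → 6, 2 → 3, 3 → 8; minimax = 3.
-2 ≠ 3, so there is no saddle point; optimal play is mixed.
U is strictly dominated by M, so Player I never plays it.
3 is strictly dominated by 2 (it gives Player I strictly more in every row), so Player II never plays it.
On the remaining 2×2 (M, D vs 1, 2):
Let Player I play M with probability p. Expected payoff against 1: 6p + (-7)(1−p) = 13p − 7; against 2: (-2)p + 3(1−p) = −5p + 3.
Setting these equal: 13p − 7 = −5p + 3 ⇒ 18p = 10 ⇒ p = 5/9, and the value is (13)·(5/9) − 7 = 2/9.
For Player II: with q = P(1), equating M's and D's payoffs gives 8q − 2 = −10q + 3 ⇒ q = 5/18.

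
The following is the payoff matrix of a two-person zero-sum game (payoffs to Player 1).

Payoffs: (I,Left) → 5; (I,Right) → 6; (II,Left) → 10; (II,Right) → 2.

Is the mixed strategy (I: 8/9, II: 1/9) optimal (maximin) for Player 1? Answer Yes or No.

Against Left this mix gives (8/9)·5 + (1/9)·10 = 50/9.
Against Right this mix gives (8/9)·6 + (1/9)·2 = 50/9.
All of Player 2's active replies (Left, Right) yield 50/9, and no column does worse for Player 1. The mix makes Player 2 indifferent and guarantees 50/9, so it is optimal.

Yes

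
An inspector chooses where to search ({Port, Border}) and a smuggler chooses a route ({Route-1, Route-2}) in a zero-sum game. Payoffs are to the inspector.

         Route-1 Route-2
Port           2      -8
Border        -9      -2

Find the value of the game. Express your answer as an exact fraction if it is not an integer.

Row minima: Port → -8, Border → -9; maximin = -8.
Column maxima: Route-1 → 2, Route-2 → -2; minimax = -2.
-8 ≠ -2, so there is no saddle point; optimal play is mixed.
Let the inspector play Port with probability p. Expected payoff against Route-1: 2p + (-9)(1−p) = 11p − 9; against Route-2: (-8)p + (-2)(1−p) = −6p − 2.
Setting these equal: 11p − 9 = −6p − 2 ⇒ 17p = 7 ⇒ p = 7/17, and the value is (11)·(7/17) − 9 = -76/17.
For the smuggler: with q = P(Route-1), equating Port's and Border's payoffs gives 10q − 8 = −7q − 2 ⇒ q = 6/17.

-76/17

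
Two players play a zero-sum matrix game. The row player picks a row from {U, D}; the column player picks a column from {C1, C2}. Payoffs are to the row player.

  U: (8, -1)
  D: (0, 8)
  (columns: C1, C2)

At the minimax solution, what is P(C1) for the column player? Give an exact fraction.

9/17

Row minima: U → -1, D → 0; maximin = 0.
Column maxima: C1 → 8, C2 → 8; minimax = 8.
0 ≠ 8, so there is no saddle point; optimal play is mixed.
Let the row player play U with probability p. Expected payoff against C1: 8p + 0(1−p) = 8p; against C2: (-1)p + 8(1−p) = −9p + 8.
Setting these equal: 8p = −9p + 8 ⇒ 17p = 8 ⇒ p = 8/17, and the value is (8)·(8/17) = 64/17.
For the column player: with q = P(C1), equating U's and D's payoffs gives 9q − 1 = −8q + 8 ⇒ q = 9/17.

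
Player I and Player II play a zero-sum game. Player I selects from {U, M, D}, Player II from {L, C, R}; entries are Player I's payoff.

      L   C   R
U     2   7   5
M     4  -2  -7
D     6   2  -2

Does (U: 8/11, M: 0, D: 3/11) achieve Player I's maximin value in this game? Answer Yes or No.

Against L this mix gives (8/11)·2 + (3/11)·6 = 34/11.
Against C this mix gives (8/11)·7 + (3/11)·2 = 62/11.
Against R this mix gives (8/11)·5 + (3/11)·(-2) = 34/11.
All of Player II's active replies (L, R) yield 34/11, and no column does worse for Player I. The mix makes Player II indifferent and guarantees 34/11, so it is optimal.

Yes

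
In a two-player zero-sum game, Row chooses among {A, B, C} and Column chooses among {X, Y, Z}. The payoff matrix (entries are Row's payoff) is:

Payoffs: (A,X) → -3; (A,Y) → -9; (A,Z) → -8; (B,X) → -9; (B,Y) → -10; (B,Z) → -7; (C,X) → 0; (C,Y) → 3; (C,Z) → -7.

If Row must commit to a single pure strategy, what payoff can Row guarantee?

-7

Row minima: A → -9, B → -10, C → -7.
The best of these is -7.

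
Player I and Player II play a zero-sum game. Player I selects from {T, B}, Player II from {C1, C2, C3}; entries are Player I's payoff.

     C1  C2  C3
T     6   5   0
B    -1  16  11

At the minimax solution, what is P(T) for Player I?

2/3

Row minima: T → 0, B → -1; maximin = 0.
Column maxima: C1 → 6, C2 → 16, C3 → 11; minimax = 6.
0 ≠ 6, so there is no saddle point; optimal play is mixed.
C2 is strictly dominated by C3 (it gives Player I strictly more in every row), so Player II never plays it.
On the remaining 2×2 (T, B vs C1, C3):
Let Player I play T with probability p. Expected payoff against C1: 6p + (-1)(1−p) = 7p − 1; against C3: 0p + 11(1−p) = −11p + 11.
Setting these equal: 7p − 1 = −11p + 11 ⇒ 18p = 12 ⇒ p = 2/3, and the value is (7)·(2/3) − 1 = 11/3.
For Player II: with q = P(C1), equating T's and B's payoffs gives 6q = −12q + 11 ⇒ q = 11/18.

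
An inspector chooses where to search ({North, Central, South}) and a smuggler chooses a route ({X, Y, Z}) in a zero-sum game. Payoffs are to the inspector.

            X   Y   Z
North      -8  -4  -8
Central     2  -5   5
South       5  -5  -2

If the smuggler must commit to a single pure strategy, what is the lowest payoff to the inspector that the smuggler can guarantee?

Column maxima: X → 5, Y → -4, Z → 5.
The smallest of these is -4.

-4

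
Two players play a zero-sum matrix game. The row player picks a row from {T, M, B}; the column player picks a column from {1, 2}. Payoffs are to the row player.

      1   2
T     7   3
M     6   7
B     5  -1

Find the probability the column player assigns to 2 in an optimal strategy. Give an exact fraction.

1/5

Row minima: T → 3, M → 6, B → -1; maximin = 6.
Column maxima: 1 → 7, 2 → 7; minimax = 7.
6 ≠ 7, so there is no saddle point; optimal play is mixed.
B is strictly dominated by T, so the row player never plays it.
On the remaining 2×2 (T, M vs 1, 2):
Let the row player play T with probability p. Expected payoff against 1: 7p + 6(1−p) = p + 6; against 2: 3p + 7(1−p) = −4p + 7.
Setting these equal: p + 6 = −4p + 7 ⇒ 5p = 1 ⇒ p = 1/5, and the value is (1)·(1/5) + 6 = 31/5.
For the column player: with q = P(1), equating T's and M's payoffs gives 4q + 3 = −q + 7 ⇒ q = 4/5.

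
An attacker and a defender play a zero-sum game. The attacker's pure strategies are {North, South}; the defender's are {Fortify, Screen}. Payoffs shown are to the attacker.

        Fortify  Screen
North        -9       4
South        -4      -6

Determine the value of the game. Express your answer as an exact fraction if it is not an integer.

Row minima: North → -9, South → -6; maximin = -6.
Column maxima: Fortify → -4, Screen → 4; minimax = -4.
-6 ≠ -4, so there is no saddle point; optimal play is mixed.
Let the attacker play North with probability p. Expected payoff against Fortify: (-9)p + (-4)(1−p) = −5p − 4; against Screen: 4p + (-6)(1−p) = 10p − 6.
Setting these equal: −5p − 4 = 10p − 6 ⇒ −15p = -2 ⇒ p = 2/15, and the value is (-5)·(2/15) − 4 = -14/3.
For the defender: with q = P(Fortify), equating North's and South's payoffs gives −13q + 4 = 2q − 6 ⇒ q = 2/3.

-14/3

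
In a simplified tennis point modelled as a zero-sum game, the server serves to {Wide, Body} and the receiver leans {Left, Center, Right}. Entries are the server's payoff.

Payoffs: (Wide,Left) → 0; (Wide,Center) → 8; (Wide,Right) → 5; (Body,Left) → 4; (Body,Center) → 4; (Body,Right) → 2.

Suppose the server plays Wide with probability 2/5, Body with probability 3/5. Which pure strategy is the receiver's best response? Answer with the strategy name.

Left

If the receiver plays Left, the server's expected payoff is (2/5)·0 + (3/5)·4 = 12/5.
If the receiver plays Center, the server's expected payoff is (2/5)·8 + (3/5)·4 = 28/5.
If the receiver plays Right, the server's expected payoff is (2/5)·5 + (3/5)·2 = 16/5.
The receiver minimizes the server's payoff; the smallest is 12/5, so the best response is Left.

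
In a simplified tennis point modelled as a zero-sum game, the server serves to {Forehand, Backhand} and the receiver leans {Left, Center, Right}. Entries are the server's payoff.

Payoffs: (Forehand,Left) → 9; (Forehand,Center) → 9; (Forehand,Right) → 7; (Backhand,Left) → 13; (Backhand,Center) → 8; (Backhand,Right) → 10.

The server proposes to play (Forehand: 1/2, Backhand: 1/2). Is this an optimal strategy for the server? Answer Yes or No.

Yes

Against Left this mix gives (1/2)·9 + (1/2)·13 = 11.
Against Center this mix gives (1/2)·9 + (1/2)·8 = 17/2.
Against Right this mix gives (1/2)·7 + (1/2)·10 = 17/2.
All of the receiver's active replies (Center, Right) yield 17/2, and no column does worse for the server. The mix makes the receiver indifferent and guarantees 17/2, so it is optimal.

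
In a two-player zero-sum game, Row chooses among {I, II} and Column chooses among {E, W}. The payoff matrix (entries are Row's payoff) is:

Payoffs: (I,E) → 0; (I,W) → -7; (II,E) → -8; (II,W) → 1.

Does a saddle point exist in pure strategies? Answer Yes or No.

Row minima: I → -7, II → -8; maximin = -7.
Column maxima: E → 0, W → 1; minimax = 0.
-7 ≠ 0, so no pure-strategy equilibrium exists.

No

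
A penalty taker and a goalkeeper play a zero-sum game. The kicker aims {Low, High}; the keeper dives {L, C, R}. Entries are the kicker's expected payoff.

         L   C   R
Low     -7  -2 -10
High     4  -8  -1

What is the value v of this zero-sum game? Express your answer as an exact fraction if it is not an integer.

Row minima: Low → -10, High → -8; maximin = -8.
Column maxima: L → 4, C → -2, R → -1; minimax = -2.
-8 ≠ -2, so there is no saddle point; optimal play is mixed.
L is strictly dominated by R (it gives the kicker strictly more in every row), so the keeper never plays it.
On the remaining 2×2 (Low, High vs C, R):
Let the kicker play Low with probability p. Expected payoff against C: (-2)p + (-8)(1−p) = 6p − 8; against R: (-10)p + (-1)(1−p) = −9p − 1.
Setting these equal: 6p − 8 = −9p − 1 ⇒ 15p = 7 ⇒ p = 7/15, and the value is (6)·(7/15) − 8 = -26/5.
For the keeper: with q = P(C), equating Low's and High's payoffs gives 8q − 10 = −7q − 1 ⇒ q = 3/5.

-26/5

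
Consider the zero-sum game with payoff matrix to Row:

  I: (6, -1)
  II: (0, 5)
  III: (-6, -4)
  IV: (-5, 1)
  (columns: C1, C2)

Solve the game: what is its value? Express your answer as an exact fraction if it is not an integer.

Row minima: I → -1, II → 0, III → -6, IV → -5; maximin = 0.
Column maxima: C1 → 6, C2 → 5; minimax = 5.
0 ≠ 5, so there is no saddle point; optimal play is mixed.
III is strictly dominated by I, so Row never plays it.
IV is strictly dominated by II, so Row never plays it.
On the remaining 2×2 (I, II vs C1, C2):
Let Row play I with probability p. Expected payoff against C1: 6p + 0(1−p) = 6p; against C2: (-1)p + 5(1−p) = −6p + 5.
Setting these equal: 6p = −6p + 5 ⇒ 12p = 5 ⇒ p = 5/12, and the value is (6)·(5/12) = 5/2.
For Column: with q = P(C1), equating I's and II's payoffs gives 7q − 1 = −5q + 5 ⇒ q = 1/2.

5/2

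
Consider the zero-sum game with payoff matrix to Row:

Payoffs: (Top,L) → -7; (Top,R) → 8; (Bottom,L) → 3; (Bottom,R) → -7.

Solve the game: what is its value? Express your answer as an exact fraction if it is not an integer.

Row minima: Top → -7, Bottom → -7; maximin = -7.
Column maxima: L → 3, R → 8; minimax = 3.
-7 ≠ 3, so there is no saddle point; optimal play is mixed.
Let Row play Top with probability p. Expected payoff against L: (-7)p + 3(1−p) = −10p + 3; against R: 8p + (-7)(1−p) = 15p − 7.
Setting these equal: −10p + 3 = 15p − 7 ⇒ −25p = -10 ⇒ p = 2/5, and the value is (-10)·(2/5) + 3 = -1.
For Column: with q = P(L), equating Top's and Bottom's payoffs gives −15q + 8 = 10q − 7 ⇒ q = 3/5.

-1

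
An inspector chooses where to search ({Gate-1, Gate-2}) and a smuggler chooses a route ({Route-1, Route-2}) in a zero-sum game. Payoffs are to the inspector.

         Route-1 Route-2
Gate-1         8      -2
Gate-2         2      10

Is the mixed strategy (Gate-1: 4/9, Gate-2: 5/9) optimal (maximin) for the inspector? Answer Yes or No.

Yes

Against Route-1 this mix gives (4/9)·8 + (5/9)·2 = 14/3.
Against Route-2 this mix gives (4/9)·(-2) + (5/9)·10 = 14/3.
All of the smuggler's active replies (Route-1, Route-2) yield 14/3, and no column does worse for the inspector. The mix makes the smuggler indifferent and guarantees 14/3, so it is optimal.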